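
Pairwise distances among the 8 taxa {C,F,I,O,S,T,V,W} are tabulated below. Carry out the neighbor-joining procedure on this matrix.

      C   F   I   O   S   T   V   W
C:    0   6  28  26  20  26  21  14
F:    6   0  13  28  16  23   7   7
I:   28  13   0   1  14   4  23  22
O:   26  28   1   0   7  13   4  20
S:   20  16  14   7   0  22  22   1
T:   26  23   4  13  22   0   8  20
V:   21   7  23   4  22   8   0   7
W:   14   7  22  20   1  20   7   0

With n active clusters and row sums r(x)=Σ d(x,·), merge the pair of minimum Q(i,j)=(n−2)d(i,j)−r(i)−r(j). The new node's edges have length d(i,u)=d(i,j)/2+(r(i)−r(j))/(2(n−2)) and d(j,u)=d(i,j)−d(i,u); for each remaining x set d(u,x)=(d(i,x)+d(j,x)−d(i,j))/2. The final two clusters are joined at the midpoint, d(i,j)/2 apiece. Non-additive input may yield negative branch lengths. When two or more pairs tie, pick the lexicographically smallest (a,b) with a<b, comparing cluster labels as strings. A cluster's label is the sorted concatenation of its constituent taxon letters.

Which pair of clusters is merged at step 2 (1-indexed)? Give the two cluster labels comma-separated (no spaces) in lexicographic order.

S,W

iteration 1: select C,F (d=6, Q=-205); attach at lengths (77/12, -5/12); label the merged cluster CF
  updated: d(CF,I)=35/2, d(CF,O)=24, d(CF,S)=15, d(CF,T)=43/2, d(CF,V)=11, d(CF,W)=15/2
iteration 2: select S,W (d=1, Q=-307/2); attach at lengths (17/20, 3/20); label the merged cluster SW
  updated: d(CF,SW)=43/4, d(I,SW)=35/2, d(O,SW)=13, d(SW,T)=41/2, d(SW,V)=14
iteration 3: select CF,SW (d=43/4, Q=-235/2); attach at lengths (13/2, 17/4); label the merged cluster CFSW
  updated: d(CFSW,I)=97/8, d(CFSW,O)=105/8, d(CFSW,T)=125/8, d(CFSW,V)=57/8
iteration 4: select CFSW,V (d=57/8, Q=-275/4); attach at lengths (109/24, 31/12); label the merged cluster CFSVW
  updated: d(CFSVW,I)=14, d(CFSVW,O)=5, d(CFSVW,T)=33/4
iteration 5: select CFSVW,O (d=5, Q=-145/4); attach at lengths (73/16, 7/16); label the merged cluster CFOSVW
  updated: d(CFOSVW,I)=5, d(CFOSVW,T)=65/8
iteration 6: select CFOSVW,I (d=5, Q=-137/8); attach at lengths (73/16, 7/16); label the merged cluster CFIOSVW
  updated: d(CFIOSVW,T)=57/16
iteration 7: select CFIOSVW,T (d=57/16); attach at lengths (57/32, 57/32); label the merged cluster CFIOSTVW
final tree: ((((((C:77/12,F:-5/12):13/2,(S:17/20,W:3/20):17/4):109/24,V:31/12):73/16,O:7/16):73/16,I:7/16):57/32,T:57/32)
total length: 615/16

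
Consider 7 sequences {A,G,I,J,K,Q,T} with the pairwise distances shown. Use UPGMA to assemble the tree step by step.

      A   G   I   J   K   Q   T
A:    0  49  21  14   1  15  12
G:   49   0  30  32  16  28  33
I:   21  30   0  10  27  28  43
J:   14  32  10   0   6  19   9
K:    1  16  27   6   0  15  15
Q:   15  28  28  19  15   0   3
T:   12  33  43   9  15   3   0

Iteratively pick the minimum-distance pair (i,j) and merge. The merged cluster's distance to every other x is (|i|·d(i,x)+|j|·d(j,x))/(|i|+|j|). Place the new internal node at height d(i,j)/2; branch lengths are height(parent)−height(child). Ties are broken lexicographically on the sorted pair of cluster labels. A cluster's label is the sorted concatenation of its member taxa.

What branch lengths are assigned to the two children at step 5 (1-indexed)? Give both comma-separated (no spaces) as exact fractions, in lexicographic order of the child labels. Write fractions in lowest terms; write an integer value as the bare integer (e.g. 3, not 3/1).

349/60,129/10

1. join A+K (d=1) ⇒ AK; edges |A|=1/2, |K|=1/2
  updated: d(AK,G)=65/2, d(AK,I)=24, d(AK,J)=10, d(AK,Q)=15, d(AK,T)=27/2
2. join Q+T (d=3) ⇒ QT; edges |Q|=3/2, |T|=3/2
  updated: d(AK,QT)=57/4, d(G,QT)=61/2, d(I,QT)=71/2, d(J,QT)=14
3. join AK+J (d=10) ⇒ AJK; edges |AK|=9/2, |J|=5
  updated: d(AJK,G)=97/3, d(AJK,I)=58/3, d(AJK,QT)=85/6
4. join AJK+QT (d=85/6) ⇒ AJKQT; edges |AJK|=25/12, |QT|=67/12
  updated: d(AJKQT,G)=158/5, d(AJKQT,I)=129/5
5. join AJKQT+I (d=129/5) ⇒ AIJKQT; edges |AJKQT|=349/60, |I|=129/10
  updated: d(AIJKQT,G)=94/3
6. join AIJKQT+G (d=94/3) ⇒ AGIJKQT; edges |AIJKQT|=83/30, |G|=47/3
final tree: (((((A:1/2,K:1/2):9/2,J:5):25/12,(Q:3/2,T:3/2):67/12):349/60,I:129/10):83/30,G:47/3)
total length: 3499/60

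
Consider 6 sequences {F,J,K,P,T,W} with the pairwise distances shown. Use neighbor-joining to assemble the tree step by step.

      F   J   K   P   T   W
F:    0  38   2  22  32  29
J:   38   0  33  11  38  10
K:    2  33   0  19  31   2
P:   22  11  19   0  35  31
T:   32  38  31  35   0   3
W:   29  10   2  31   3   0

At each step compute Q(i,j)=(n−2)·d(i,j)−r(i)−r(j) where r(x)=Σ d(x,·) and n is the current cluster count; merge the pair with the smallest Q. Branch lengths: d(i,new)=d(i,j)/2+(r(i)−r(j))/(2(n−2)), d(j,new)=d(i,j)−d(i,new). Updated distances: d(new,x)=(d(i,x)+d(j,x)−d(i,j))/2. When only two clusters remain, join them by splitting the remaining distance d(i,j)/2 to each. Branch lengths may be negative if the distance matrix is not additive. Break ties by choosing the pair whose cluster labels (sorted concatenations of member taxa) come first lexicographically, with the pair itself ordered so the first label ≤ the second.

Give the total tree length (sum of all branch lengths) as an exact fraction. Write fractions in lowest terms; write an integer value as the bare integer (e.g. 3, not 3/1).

step 1: merge (J,P) at d=11, Q=-204; branch lengths J→7, P→4; new cluster JP
  updated: d(F,JP)=49/2, d(JP,K)=41/2, d(JP,T)=31, d(JP,W)=15
step 2: merge (F,K) at d=2, Q=-137; branch lengths F→19/3, K→-13/3; new cluster FK
  updated: d(FK,JP)=43/2, d(FK,T)=61/2, d(FK,W)=29/2
step 3: merge (FK,JP) at d=43/2, Q=-91; branch lengths FK→21/2, JP→11; new cluster FJKP
  updated: d(FJKP,T)=20, d(FJKP,W)=4
step 4: merge (FJKP,T) at d=20, Q=-27; branch lengths FJKP→21/2, T→19/2; new cluster FJKPT
  updated: d(FJKPT,W)=-13/2
step 5: merge (FJKPT,W) at d=-13/2; branch lengths FJKPT→-13/4, W→-13/4; new cluster FJKPTW
final tree: ((((F:19/3,K:-13/3):21/2,(J:7,P:4):11):21/2,T:19/2):-13/4,W:-13/4)
total length: 48

48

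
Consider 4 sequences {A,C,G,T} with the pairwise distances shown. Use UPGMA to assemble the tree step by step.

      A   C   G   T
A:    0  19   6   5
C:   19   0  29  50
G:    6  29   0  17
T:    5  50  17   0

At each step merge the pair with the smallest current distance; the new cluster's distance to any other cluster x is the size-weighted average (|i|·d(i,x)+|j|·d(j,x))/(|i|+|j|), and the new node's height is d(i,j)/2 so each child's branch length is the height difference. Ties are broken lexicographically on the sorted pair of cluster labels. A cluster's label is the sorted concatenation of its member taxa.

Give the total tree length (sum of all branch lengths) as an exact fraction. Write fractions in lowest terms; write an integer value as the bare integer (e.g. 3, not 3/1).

step 1: merge (A,T) at d=5; branch lengths A→5/2, T→5/2; new cluster AT
  updated: d(AT,C)=69/2, d(AT,G)=23/2
step 2: merge (AT,G) at d=23/2; branch lengths AT→13/4, G→23/4; new cluster AGT
  updated: d(AGT,C)=98/3
step 3: merge (AGT,C) at d=98/3; branch lengths AGT→127/12, C→49/3; new cluster ACGT
final tree: (((A:5/2,T:5/2):13/4,G:23/4):127/12,C:49/3)
total length: 491/12

491/12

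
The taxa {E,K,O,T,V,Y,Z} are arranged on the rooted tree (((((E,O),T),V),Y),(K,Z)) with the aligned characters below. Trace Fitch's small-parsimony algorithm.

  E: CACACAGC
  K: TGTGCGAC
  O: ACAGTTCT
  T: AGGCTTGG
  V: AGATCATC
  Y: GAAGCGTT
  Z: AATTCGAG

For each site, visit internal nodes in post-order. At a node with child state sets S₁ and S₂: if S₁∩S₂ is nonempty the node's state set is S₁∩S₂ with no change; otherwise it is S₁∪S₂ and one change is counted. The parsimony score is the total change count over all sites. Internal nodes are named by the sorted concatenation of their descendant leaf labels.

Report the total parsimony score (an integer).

26

[col 0] EO: children E:{C}, O:{A} ∪→ {A,C}; cost 1
[col 0] EOT: children EO:{A,C}, T:{A} ∩→ {A}; cost 0
[col 0] EOTV: children EOT:{A}, V:{A} ∩→ {A}; cost 0
[col 0] EOTVY: children EOTV:{A}, Y:{G} ∪→ {A,G}; cost 1
[col 0] KZ: children K:{T}, Z:{A} ∪→ {A,T}; cost 1
[col 0] EKOTVYZ: children EOTVY:{A,G}, KZ:{A,T} ∩→ {A}; cost 0
[col 1] EO: children E:{A}, O:{C} ∪→ {A,C}; cost 1
[col 1] EOT: children EO:{A,C}, T:{G} ∪→ {A,C,G}; cost 1
[col 1] EOTV: children EOT:{A,C,G}, V:{G} ∩→ {G}; cost 0
[col 1] EOTVY: children EOTV:{G}, Y:{A} ∪→ {A,G}; cost 1
[col 1] KZ: children K:{G}, Z:{A} ∪→ {A,G}; cost 1
[col 1] EKOTVYZ: children EOTVY:{A,G}, KZ:{A,G} ∩→ {A,G}; cost 0
[col 2] EO: children E:{C}, O:{A} ∪→ {A,C}; cost 1
[col 2] EOT: children EO:{A,C}, T:{G} ∪→ {A,C,G}; cost 1
[col 2] EOTV: children EOT:{A,C,G}, V:{A} ∩→ {A}; cost 0
[col 2] EOTVY: children EOTV:{A}, Y:{A} ∩→ {A}; cost 0
[col 2] KZ: children K:{T}, Z:{T} ∩→ {T}; cost 0
[col 2] EKOTVYZ: children EOTVY:{A}, KZ:{T} ∪→ {A,T}; cost 1
[col 3] EO: children E:{A}, O:{G} ∪→ {A,G}; cost 1
[col 3] EOT: children EO:{A,G}, T:{C} ∪→ {A,C,G}; cost 1
[col 3] EOTV: children EOT:{A,C,G}, V:{T} ∪→ {A,C,G,T}; cost 1
[col 3] EOTVY: children EOTV:{A,C,G,T}, Y:{G} ∩→ {G}; cost 0
[col 3] KZ: children K:{G}, Z:{T} ∪→ {G,T}; cost 1
[col 3] EKOTVYZ: children EOTVY:{G}, KZ:{G,T} ∩→ {G}; cost 0
[col 4] EO: children E:{C}, O:{T} ∪→ {C,T}; cost 1
[col 4] EOT: children EO:{C,T}, T:{T} ∩→ {T}; cost 0
[col 4] EOTV: children EOT:{T}, V:{C} ∪→ {C,T}; cost 1
[col 4] EOTVY: children EOTV:{C,T}, Y:{C} ∩→ {C}; cost 0
[col 4] KZ: children K:{C}, Z:{C} ∩→ {C}; cost 0
[col 4] EKOTVYZ: children EOTVY:{C}, KZ:{C} ∩→ {C}; cost 0
[col 5] EO: children E:{A}, O:{T} ∪→ {A,T}; cost 1
[col 5] EOT: children EO:{A,T}, T:{T} ∩→ {T}; cost 0
[col 5] EOTV: children EOT:{T}, V:{A} ∪→ {A,T}; cost 1
[col 5] EOTVY: children EOTV:{A,T}, Y:{G} ∪→ {A,G,T}; cost 1
[col 5] KZ: children K:{G}, Z:{G} ∩→ {G}; cost 0
[col 5] EKOTVYZ: children EOTVY:{A,G,T}, KZ:{G} ∩→ {G}; cost 0
[col 6] EO: children E:{G}, O:{C} ∪→ {C,G}; cost 1
[col 6] EOT: children EO:{C,G}, T:{G} ∩→ {G}; cost 0
[col 6] EOTV: children EOT:{G}, V:{T} ∪→ {G,T}; cost 1
[col 6] EOTVY: children EOTV:{G,T}, Y:{T} ∩→ {T}; cost 0
[col 6] KZ: children K:{A}, Z:{A} ∩→ {A}; cost 0
[col 6] EKOTVYZ: children EOTVY:{T}, KZ:{A} ∪→ {A,T}; cost 1
[col 7] EO: children E:{C}, O:{T} ∪→ {C,T}; cost 1
[col 7] EOT: children EO:{C,T}, T:{G} ∪→ {C,G,T}; cost 1
[col 7] EOTV: children EOT:{C,G,T}, V:{C} ∩→ {C}; cost 0
[col 7] EOTVY: children EOTV:{C}, Y:{T} ∪→ {C,T}; cost 1
[col 7] KZ: children K:{C}, Z:{G} ∪→ {C,G}; cost 1
[col 7] EKOTVYZ: children EOTVY:{C,T}, KZ:{C,G} ∩→ {C}; cost 0
per-site changes: [3, 4, 3, 4, 2, 3, 3, 4]; total = 26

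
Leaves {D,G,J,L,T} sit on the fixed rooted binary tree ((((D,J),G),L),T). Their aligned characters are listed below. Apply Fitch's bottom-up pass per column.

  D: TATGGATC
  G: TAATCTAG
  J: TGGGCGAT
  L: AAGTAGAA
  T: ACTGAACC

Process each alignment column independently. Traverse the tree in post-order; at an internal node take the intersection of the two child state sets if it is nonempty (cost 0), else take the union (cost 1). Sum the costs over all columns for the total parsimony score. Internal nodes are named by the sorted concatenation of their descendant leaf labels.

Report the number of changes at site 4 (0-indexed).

[col 0] DJ: children D:{T}, J:{T} ∩→ {T}; cost 0
[col 0] DGJ: children DJ:{T}, G:{T} ∩→ {T}; cost 0
[col 0] DGJL: children DGJ:{T}, L:{A} ∪→ {A,T}; cost 1
[col 0] DGJLT: children DGJL:{A,T}, T:{A} ∩→ {A}; cost 0
[col 1] DJ: children D:{A}, J:{G} ∪→ {A,G}; cost 1
[col 1] DGJ: children DJ:{A,G}, G:{A} ∩→ {A}; cost 0
[col 1] DGJL: children DGJ:{A}, L:{A} ∩→ {A}; cost 0
[col 1] DGJLT: children DGJL:{A}, T:{C} ∪→ {A,C}; cost 1
[col 2] DJ: children D:{T}, J:{G} ∪→ {G,T}; cost 1
[col 2] DGJ: children DJ:{G,T}, G:{A} ∪→ {A,G,T}; cost 1
[col 2] DGJL: children DGJ:{A,G,T}, L:{G} ∩→ {G}; cost 0
[col 2] DGJLT: children DGJL:{G}, T:{T} ∪→ {G,T}; cost 1
[col 3] DJ: children D:{G}, J:{G} ∩→ {G}; cost 0
[col 3] DGJ: children DJ:{G}, G:{T} ∪→ {G,T}; cost 1
[col 3] DGJL: children DGJ:{G,T}, L:{T} ∩→ {T}; cost 0
[col 3] DGJLT: children DGJL:{T}, T:{G} ∪→ {G,T}; cost 1
[col 4] DJ: children D:{G}, J:{C} ∪→ {C,G}; cost 1
[col 4] DGJ: children DJ:{C,G}, G:{C} ∩→ {C}; cost 0
[col 4] DGJL: children DGJ:{C}, L:{A} ∪→ {A,C}; cost 1
[col 4] DGJLT: children DGJL:{A,C}, T:{A} ∩→ {A}; cost 0
[col 5] DJ: children D:{A}, J:{G} ∪→ {A,G}; cost 1
[col 5] DGJ: children DJ:{A,G}, G:{T} ∪→ {A,G,T}; cost 1
[col 5] DGJL: children DGJ:{A,G,T}, L:{G} ∩→ {G}; cost 0
[col 5] DGJLT: children DGJL:{G}, T:{A} ∪→ {A,G}; cost 1
[col 6] DJ: children D:{T}, J:{A} ∪→ {A,T}; cost 1
[col 6] DGJ: children DJ:{A,T}, G:{A} ∩→ {A}; cost 0
[col 6] DGJL: children DGJ:{A}, L:{A} ∩→ {A}; cost 0
[col 6] DGJLT: children DGJL:{A}, T:{C} ∪→ {A,C}; cost 1
[col 7] DJ: children D:{C}, J:{T} ∪→ {C,T}; cost 1
[col 7] DGJ: children DJ:{C,T}, G:{G} ∪→ {C,G,T}; cost 1
[col 7] DGJL: children DGJ:{C,G,T}, L:{A} ∪→ {A,C,G,T}; cost 1
[col 7] DGJLT: children DGJL:{A,C,G,T}, T:{C} ∩→ {C}; cost 0
per-site changes: [1, 2, 3, 2, 2, 3, 2, 3]; total = 18

2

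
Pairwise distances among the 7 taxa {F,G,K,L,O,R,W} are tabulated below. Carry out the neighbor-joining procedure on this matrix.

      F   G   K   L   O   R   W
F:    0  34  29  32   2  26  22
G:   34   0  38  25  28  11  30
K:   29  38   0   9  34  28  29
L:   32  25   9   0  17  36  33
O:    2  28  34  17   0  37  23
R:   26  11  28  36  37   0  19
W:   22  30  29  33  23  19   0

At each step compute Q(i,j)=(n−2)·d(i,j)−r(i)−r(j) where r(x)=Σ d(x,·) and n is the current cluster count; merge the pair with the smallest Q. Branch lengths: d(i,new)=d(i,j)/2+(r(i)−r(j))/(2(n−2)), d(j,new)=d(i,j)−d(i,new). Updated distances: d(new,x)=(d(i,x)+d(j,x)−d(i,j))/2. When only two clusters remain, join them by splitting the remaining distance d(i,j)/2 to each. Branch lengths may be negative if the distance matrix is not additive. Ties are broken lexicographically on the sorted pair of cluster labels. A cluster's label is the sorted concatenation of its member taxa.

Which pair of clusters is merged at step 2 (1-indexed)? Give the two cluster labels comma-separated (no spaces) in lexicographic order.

K,L

step 1: merge (F,O) at d=2, Q=-276; branch lengths F→7/5, O→3/5; new cluster FO
  updated: d(FO,G)=30, d(FO,K)=61/2, d(FO,L)=47/2, d(FO,R)=61/2, d(FO,W)=43/2
step 2: merge (K,L) at d=9, Q=-225; branch lengths K→11/2, L→7/2; new cluster KL
  updated: d(FO,KL)=45/2, d(G,KL)=27, d(KL,R)=55/2, d(KL,W)=53/2
step 3: merge (G,R) at d=11, Q=-153; branch lengths G→43/6, R→23/6; new cluster GR
  updated: d(FO,GR)=99/4, d(GR,KL)=87/4, d(GR,W)=19
step 4: merge (FO,KL) at d=45/2, Q=-189/2; branch lengths FO→43/4, KL→47/4; new cluster FKLO
  updated: d(FKLO,GR)=12, d(FKLO,W)=51/4
step 5: merge (FKLO,GR) at d=12, Q=-175/4; branch lengths FKLO→23/8, GR→73/8; new cluster FGKLOR
  updated: d(FGKLOR,W)=79/8
step 6: merge (FGKLOR,W) at d=79/8; branch lengths FGKLOR→79/16, W→79/16; new cluster FGKLORW
final tree: ((((F:7/5,O:3/5):43/4,(K:11/2,L:7/2):47/4):23/8,(G:43/6,R:23/6):73/8):79/16,W:79/16)
total length: 531/8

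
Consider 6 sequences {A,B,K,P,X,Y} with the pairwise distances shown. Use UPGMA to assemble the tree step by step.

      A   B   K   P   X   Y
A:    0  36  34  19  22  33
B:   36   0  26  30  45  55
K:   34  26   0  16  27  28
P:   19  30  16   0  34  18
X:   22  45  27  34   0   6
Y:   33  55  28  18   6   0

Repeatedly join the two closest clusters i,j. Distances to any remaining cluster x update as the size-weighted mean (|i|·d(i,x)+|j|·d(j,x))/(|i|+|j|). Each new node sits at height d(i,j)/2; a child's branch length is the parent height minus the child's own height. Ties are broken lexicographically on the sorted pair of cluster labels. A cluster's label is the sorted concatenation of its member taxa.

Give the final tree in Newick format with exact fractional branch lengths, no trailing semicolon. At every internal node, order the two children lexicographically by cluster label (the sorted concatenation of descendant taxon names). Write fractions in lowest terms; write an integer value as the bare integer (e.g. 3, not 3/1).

(((A:53/4,(K:8,P:8):21/4):1/4,(X:3,Y:3):21/2):57/10,B:96/5)

1. join X+Y (d=6) ⇒ XY; edges |X|=3, |Y|=3
  updated: d(A,XY)=55/2, d(B,XY)=50, d(K,XY)=55/2, d(P,XY)=26
2. join K+P (d=16) ⇒ KP; edges |K|=8, |P|=8
  updated: d(A,KP)=53/2, d(B,KP)=28, d(KP,XY)=107/4
3. join A+KP (d=53/2) ⇒ AKP; edges |A|=53/4, |KP|=21/4
  updated: d(AKP,B)=92/3, d(AKP,XY)=27
4. join AKP+XY (d=27) ⇒ AKPXY; edges |AKP|=1/4, |XY|=21/2
  updated: d(AKPXY,B)=192/5
5. join AKPXY+B (d=192/5) ⇒ ABKPXY; edges |AKPXY|=57/10, |B|=96/5
final tree: (((A:53/4,(K:8,P:8):21/4):1/4,(X:3,Y:3):21/2):57/10,B:96/5)
total length: 1523/20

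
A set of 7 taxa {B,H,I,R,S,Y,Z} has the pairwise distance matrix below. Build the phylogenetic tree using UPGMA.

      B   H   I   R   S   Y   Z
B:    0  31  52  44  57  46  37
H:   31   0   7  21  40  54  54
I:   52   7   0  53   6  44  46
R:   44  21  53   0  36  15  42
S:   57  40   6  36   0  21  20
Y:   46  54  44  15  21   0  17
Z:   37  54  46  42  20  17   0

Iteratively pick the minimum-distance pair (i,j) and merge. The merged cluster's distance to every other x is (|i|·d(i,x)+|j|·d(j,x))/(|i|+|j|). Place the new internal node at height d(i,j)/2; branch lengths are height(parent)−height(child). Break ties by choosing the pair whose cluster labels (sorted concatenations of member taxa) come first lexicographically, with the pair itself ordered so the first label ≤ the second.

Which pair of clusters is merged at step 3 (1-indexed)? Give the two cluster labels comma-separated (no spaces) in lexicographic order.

H,IS

iteration 1: select I,S (d=6); attach at lengths (3, 3); label the merged cluster IS
  updated: d(B,IS)=109/2, d(H,IS)=47/2, d(IS,R)=89/2, d(IS,Y)=65/2, d(IS,Z)=33
iteration 2: select R,Y (d=15); attach at lengths (15/2, 15/2); label the merged cluster RY
  updated: d(B,RY)=45, d(H,RY)=75/2, d(IS,RY)=77/2, d(RY,Z)=59/2
iteration 3: select H,IS (d=47/2); attach at lengths (47/4, 35/4); label the merged cluster HIS
  updated: d(B,HIS)=140/3, d(HIS,RY)=229/6, d(HIS,Z)=40
iteration 4: select RY,Z (d=59/2); attach at lengths (29/4, 59/4); label the merged cluster RYZ
  updated: d(B,RYZ)=127/3, d(HIS,RYZ)=349/9
iteration 5: select HIS,RYZ (d=349/9); attach at lengths (275/36, 167/36); label the merged cluster HIRSYZ
  updated: d(B,HIRSYZ)=89/2
iteration 6: select B,HIRSYZ (d=89/2); attach at lengths (89/4, 103/36); label the merged cluster BHIRSYZ
final tree: (B:89/4,((H:47/4,(I:3,S:3):35/4):275/36,((R:15/2,Y:15/2):29/4,Z:59/4):167/36):103/36)
total length: 908/9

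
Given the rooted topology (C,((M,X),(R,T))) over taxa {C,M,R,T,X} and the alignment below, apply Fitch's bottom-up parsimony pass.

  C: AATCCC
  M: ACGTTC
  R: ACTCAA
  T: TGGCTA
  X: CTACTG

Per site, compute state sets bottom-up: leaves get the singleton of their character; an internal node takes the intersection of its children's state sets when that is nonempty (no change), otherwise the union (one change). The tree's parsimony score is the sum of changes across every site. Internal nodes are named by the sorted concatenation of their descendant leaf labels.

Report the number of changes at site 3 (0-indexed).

1

MX@0: {A} ∪ {C} = {A,C} (union, +1)
RT@0: {A} ∪ {T} = {A,T} (union, +1)
MRTX@0: {A,C} ∩ {A,T} = {A} (intersection, +0)
CMRTX@0: {A} ∩ {A} = {A} (intersection, +0)
MX@1: {C} ∪ {T} = {C,T} (union, +1)
RT@1: {C} ∪ {G} = {C,G} (union, +1)
MRTX@1: {C,T} ∩ {C,G} = {C} (intersection, +0)
CMRTX@1: {A} ∪ {C} = {A,C} (union, +1)
MX@2: {G} ∪ {A} = {A,G} (union, +1)
RT@2: {T} ∪ {G} = {G,T} (union, +1)
MRTX@2: {A,G} ∩ {G,T} = {G} (intersection, +0)
CMRTX@2: {T} ∪ {G} = {G,T} (union, +1)
MX@3: {T} ∪ {C} = {C,T} (union, +1)
RT@3: {C} ∩ {C} = {C} (intersection, +0)
MRTX@3: {C,T} ∩ {C} = {C} (intersection, +0)
CMRTX@3: {C} ∩ {C} = {C} (intersection, +0)
MX@4: {T} ∩ {T} = {T} (intersection, +0)
RT@4: {A} ∪ {T} = {A,T} (union, +1)
MRTX@4: {T} ∩ {A,T} = {T} (intersection, +0)
CMRTX@4: {C} ∪ {T} = {C,T} (union, +1)
MX@5: {C} ∪ {G} = {C,G} (union, +1)
RT@5: {A} ∩ {A} = {A} (intersection, +0)
MRTX@5: {C,G} ∪ {A} = {A,C,G} (union, +1)
CMRTX@5: {C} ∩ {A,C,G} = {C} (intersection, +0)
per-site changes: [2, 3, 3, 1, 2, 2]; total = 13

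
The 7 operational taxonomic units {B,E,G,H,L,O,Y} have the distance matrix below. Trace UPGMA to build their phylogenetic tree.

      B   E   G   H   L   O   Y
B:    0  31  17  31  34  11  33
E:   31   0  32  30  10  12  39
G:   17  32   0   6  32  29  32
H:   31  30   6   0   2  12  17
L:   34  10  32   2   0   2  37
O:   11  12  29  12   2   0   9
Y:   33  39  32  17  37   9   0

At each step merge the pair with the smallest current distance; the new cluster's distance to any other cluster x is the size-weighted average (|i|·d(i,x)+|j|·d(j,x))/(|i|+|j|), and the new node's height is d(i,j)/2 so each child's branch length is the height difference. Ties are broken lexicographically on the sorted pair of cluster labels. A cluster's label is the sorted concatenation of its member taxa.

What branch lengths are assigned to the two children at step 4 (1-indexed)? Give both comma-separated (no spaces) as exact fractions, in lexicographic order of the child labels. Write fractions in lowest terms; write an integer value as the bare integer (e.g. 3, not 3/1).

1. join H+L (d=2) ⇒ HL; edges |H|=1, |L|=1
  updated: d(B,HL)=65/2, d(E,HL)=20, d(G,HL)=19, d(HL,O)=7, d(HL,Y)=27
2. join HL+O (d=7) ⇒ HLO; edges |HL|=5/2, |O|=7/2
  updated: d(B,HLO)=76/3, d(E,HLO)=52/3, d(G,HLO)=67/3, d(HLO,Y)=21
3. join B+G (d=17) ⇒ BG; edges |B|=17/2, |G|=17/2
  updated: d(BG,E)=63/2, d(BG,HLO)=143/6, d(BG,Y)=65/2
4. join E+HLO (d=52/3) ⇒ EHLO; edges |E|=26/3, |HLO|=31/6
  updated: d(BG,EHLO)=103/4, d(EHLO,Y)=51/2
5. join EHLO+Y (d=51/2) ⇒ EHLOY; edges |EHLO|=49/12, |Y|=51/4
  updated: d(BG,EHLOY)=271/10
6. join BG+EHLOY (d=271/10) ⇒ BEGHLOY; edges |BG|=101/20, |EHLOY|=4/5
final tree: ((B:17/2,G:17/2):101/20,((E:26/3,((H:1,L:1):5/2,O:7/2):31/6):49/12,Y:51/4):4/5)
total length: 3691/60

26/3,31/6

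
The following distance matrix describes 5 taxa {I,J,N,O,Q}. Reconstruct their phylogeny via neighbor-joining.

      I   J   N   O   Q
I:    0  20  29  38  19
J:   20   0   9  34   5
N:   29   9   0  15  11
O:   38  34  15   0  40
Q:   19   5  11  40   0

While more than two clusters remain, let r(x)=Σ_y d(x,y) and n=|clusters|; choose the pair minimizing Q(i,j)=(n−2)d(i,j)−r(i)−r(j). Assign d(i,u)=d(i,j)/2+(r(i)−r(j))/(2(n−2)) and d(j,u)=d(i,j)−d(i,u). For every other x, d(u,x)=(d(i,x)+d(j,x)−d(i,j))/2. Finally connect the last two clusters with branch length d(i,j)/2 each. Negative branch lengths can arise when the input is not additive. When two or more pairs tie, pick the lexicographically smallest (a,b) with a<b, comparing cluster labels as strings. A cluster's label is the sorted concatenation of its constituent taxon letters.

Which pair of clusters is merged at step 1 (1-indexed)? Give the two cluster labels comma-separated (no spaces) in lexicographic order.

iteration 1: select N,O (d=15, Q=-146); attach at lengths (-3, 18); label the merged cluster NO
  updated: d(I,NO)=26, d(J,NO)=14, d(NO,Q)=18
iteration 2: select I,NO (d=26, Q=-71); attach at lengths (59/4, 45/4); label the merged cluster INO
  updated: d(INO,J)=4, d(INO,Q)=11/2
iteration 3: select INO,J (d=4, Q=-29/2); attach at lengths (9/4, 7/4); label the merged cluster IJNO
  updated: d(IJNO,Q)=13/4
iteration 4: select IJNO,Q (d=13/4); attach at lengths (13/8, 13/8); label the merged cluster IJNOQ
final tree: (((I:59/4,(N:-3,O:18):45/4):9/4,J:7/4):13/8,Q:13/8)
total length: 193/4

N,O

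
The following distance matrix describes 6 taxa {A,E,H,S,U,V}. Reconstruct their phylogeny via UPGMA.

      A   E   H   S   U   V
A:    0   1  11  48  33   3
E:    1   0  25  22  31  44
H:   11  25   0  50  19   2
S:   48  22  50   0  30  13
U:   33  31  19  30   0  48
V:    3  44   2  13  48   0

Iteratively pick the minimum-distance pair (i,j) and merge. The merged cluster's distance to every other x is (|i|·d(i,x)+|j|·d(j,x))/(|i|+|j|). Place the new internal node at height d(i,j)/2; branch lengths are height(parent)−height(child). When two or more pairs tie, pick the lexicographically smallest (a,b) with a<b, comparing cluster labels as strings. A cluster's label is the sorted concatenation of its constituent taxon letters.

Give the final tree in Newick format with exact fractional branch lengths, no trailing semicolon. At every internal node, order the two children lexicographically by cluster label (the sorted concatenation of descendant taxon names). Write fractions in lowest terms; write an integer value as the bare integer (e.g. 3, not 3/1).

iteration 1: select A,E (d=1); attach at lengths (1/2, 1/2); label the merged cluster AE
  updated: d(AE,H)=18, d(AE,S)=35, d(AE,U)=32, d(AE,V)=47/2
iteration 2: select H,V (d=2); attach at lengths (1, 1); label the merged cluster HV
  updated: d(AE,HV)=83/4, d(HV,S)=63/2, d(HV,U)=67/2
iteration 3: select AE,HV (d=83/4); attach at lengths (79/8, 75/8); label the merged cluster AEHV
  updated: d(AEHV,S)=133/4, d(AEHV,U)=131/4
iteration 4: select S,U (d=30); attach at lengths (15, 15); label the merged cluster SU
  updated: d(AEHV,SU)=33
iteration 5: select AEHV,SU (d=33); attach at lengths (49/8, 3/2); label the merged cluster AEHSUV
final tree: (((A:1/2,E:1/2):79/8,(H:1,V:1):75/8):49/8,(S:15,U:15):3/2)
total length: 479/8

(((A:1/2,E:1/2):79/8,(H:1,V:1):75/8):49/8,(S:15,U:15):3/2)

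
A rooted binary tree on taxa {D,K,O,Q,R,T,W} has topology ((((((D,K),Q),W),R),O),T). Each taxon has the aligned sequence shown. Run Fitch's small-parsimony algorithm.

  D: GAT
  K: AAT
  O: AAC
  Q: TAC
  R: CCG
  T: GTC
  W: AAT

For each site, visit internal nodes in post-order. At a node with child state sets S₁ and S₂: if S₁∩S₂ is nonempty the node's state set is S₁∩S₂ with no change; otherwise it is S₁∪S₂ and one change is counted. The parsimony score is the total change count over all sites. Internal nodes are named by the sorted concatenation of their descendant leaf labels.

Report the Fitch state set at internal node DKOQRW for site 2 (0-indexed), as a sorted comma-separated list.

C,G,T

[col 0] DK: children D:{G}, K:{A} ∪→ {A,G}; cost 1
[col 0] DKQ: children DK:{A,G}, Q:{T} ∪→ {A,G,T}; cost 1
[col 0] DKQW: children DKQ:{A,G,T}, W:{A} ∩→ {A}; cost 0
[col 0] DKQRW: children DKQW:{A}, R:{C} ∪→ {A,C}; cost 1
[col 0] DKOQRW: children DKQRW:{A,C}, O:{A} ∩→ {A}; cost 0
[col 0] DKOQRTW: children DKOQRW:{A}, T:{G} ∪→ {A,G}; cost 1
[col 1] DK: children D:{A}, K:{A} ∩→ {A}; cost 0
[col 1] DKQ: children DK:{A}, Q:{A} ∩→ {A}; cost 0
[col 1] DKQW: children DKQ:{A}, W:{A} ∩→ {A}; cost 0
[col 1] DKQRW: children DKQW:{A}, R:{C} ∪→ {A,C}; cost 1
[col 1] DKOQRW: children DKQRW:{A,C}, O:{A} ∩→ {A}; cost 0
[col 1] DKOQRTW: children DKOQRW:{A}, T:{T} ∪→ {A,T}; cost 1
[col 2] DK: children D:{T}, K:{T} ∩→ {T}; cost 0
[col 2] DKQ: children DK:{T}, Q:{C} ∪→ {C,T}; cost 1
[col 2] DKQW: children DKQ:{C,T}, W:{T} ∩→ {T}; cost 0
[col 2] DKQRW: children DKQW:{T}, R:{G} ∪→ {G,T}; cost 1
[col 2] DKOQRW: children DKQRW:{G,T}, O:{C} ∪→ {C,G,T}; cost 1
[col 2] DKOQRTW: children DKOQRW:{C,G,T}, T:{C} ∩→ {C}; cost 0
per-site changes: [4, 2, 3]; total = 9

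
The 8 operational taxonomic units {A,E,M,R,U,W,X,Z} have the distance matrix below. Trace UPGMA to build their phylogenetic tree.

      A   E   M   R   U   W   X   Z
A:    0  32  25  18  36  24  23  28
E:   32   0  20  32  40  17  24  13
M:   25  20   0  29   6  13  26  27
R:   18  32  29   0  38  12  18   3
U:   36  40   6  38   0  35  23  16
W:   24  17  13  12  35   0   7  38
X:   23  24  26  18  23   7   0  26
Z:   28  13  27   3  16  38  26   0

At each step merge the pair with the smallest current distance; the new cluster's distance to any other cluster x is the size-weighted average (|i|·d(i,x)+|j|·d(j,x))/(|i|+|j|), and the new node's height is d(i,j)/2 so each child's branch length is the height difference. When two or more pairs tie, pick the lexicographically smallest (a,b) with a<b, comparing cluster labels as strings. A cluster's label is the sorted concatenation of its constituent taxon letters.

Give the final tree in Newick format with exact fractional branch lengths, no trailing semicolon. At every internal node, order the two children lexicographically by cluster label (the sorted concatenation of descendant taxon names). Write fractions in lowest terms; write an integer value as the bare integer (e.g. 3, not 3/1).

(((A:23/2,(R:3/2,Z:3/2):10):11/18,(E:41/4,(W:7/2,X:7/2):27/4):67/36):14/9,(M:3,U:3):32/3)

step 1: merge (R,Z) at d=3; branch lengths R→3/2, Z→3/2; new cluster RZ
  updated: d(A,RZ)=23, d(E,RZ)=45/2, d(M,RZ)=28, d(RZ,U)=27, d(RZ,W)=25, d(RZ,X)=22
step 2: merge (M,U) at d=6; branch lengths M→3, U→3; new cluster MU
  updated: d(A,MU)=61/2, d(E,MU)=30, d(MU,RZ)=55/2, d(MU,W)=24, d(MU,X)=49/2
step 3: merge (W,X) at d=7; branch lengths W→7/2, X→7/2; new cluster WX
  updated: d(A,WX)=47/2, d(E,WX)=41/2, d(MU,WX)=97/4, d(RZ,WX)=47/2
step 4: merge (E,WX) at d=41/2; branch lengths E→41/4, WX→27/4; new cluster EWX
  updated: d(A,EWX)=79/3, d(EWX,MU)=157/6, d(EWX,RZ)=139/6
step 5: merge (A,RZ) at d=23; branch lengths A→23/2, RZ→10; new cluster ARZ
  updated: d(ARZ,EWX)=218/9, d(ARZ,MU)=57/2
step 6: merge (ARZ,EWX) at d=218/9; branch lengths ARZ→11/18, EWX→67/36; new cluster AERWXZ
  updated: d(AERWXZ,MU)=82/3
step 7: merge (AERWXZ,MU) at d=82/3; branch lengths AERWXZ→14/9, MU→32/3; new cluster AEMRUWXZ
final tree: (((A:23/2,(R:3/2,Z:3/2):10):11/18,(E:41/4,(W:7/2,X:7/2):27/4):67/36):14/9,(M:3,U:3):32/3)
total length: 2491/36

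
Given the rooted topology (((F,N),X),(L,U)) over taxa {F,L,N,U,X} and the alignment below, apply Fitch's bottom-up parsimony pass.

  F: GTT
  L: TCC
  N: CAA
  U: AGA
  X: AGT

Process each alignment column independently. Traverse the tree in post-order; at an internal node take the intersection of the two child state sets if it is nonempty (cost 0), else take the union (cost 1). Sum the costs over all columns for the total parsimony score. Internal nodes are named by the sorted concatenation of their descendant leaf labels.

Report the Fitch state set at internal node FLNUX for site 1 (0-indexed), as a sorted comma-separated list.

G

FN@0: {G} ∪ {C} = {C,G} (union, +1)
FNX@0: {C,G} ∪ {A} = {A,C,G} (union, +1)
LU@0: {T} ∪ {A} = {A,T} (union, +1)
FLNUX@0: {A,C,G} ∩ {A,T} = {A} (intersection, +0)
FN@1: {T} ∪ {A} = {A,T} (union, +1)
FNX@1: {A,T} ∪ {G} = {A,G,T} (union, +1)
LU@1: {C} ∪ {G} = {C,G} (union, +1)
FLNUX@1: {A,G,T} ∩ {C,G} = {G} (intersection, +0)
FN@2: {T} ∪ {A} = {A,T} (union, +1)
FNX@2: {A,T} ∩ {T} = {T} (intersection, +0)
LU@2: {C} ∪ {A} = {A,C} (union, +1)
FLNUX@2: {T} ∪ {A,C} = {A,C,T} (union, +1)
per-site changes: [3, 3, 3]; total = 9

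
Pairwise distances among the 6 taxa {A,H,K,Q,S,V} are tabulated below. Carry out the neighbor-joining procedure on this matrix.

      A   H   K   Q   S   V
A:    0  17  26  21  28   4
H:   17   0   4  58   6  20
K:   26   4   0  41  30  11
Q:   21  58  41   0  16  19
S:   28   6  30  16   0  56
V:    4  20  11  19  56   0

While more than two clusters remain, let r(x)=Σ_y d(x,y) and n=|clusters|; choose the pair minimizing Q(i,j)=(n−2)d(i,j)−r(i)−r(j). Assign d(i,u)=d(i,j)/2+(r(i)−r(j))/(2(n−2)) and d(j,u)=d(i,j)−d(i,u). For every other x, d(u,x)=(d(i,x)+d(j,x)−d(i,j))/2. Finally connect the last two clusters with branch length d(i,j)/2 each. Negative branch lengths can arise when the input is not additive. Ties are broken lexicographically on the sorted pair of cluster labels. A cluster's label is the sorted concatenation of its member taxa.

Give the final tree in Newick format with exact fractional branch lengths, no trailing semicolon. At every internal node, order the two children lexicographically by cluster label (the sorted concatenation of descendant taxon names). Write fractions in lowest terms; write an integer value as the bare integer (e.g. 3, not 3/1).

step 1: merge (Q,S) at d=16, Q=-227; branch lengths Q→83/8, S→45/8; new cluster QS
  updated: d(A,QS)=33/2, d(H,QS)=24, d(K,QS)=55/2, d(QS,V)=59/2
step 2: merge (H,K) at d=4, Q=-243/2; branch lengths H→17/12, K→31/12; new cluster HK
  updated: d(A,HK)=39/2, d(HK,QS)=95/4, d(HK,V)=27/2
step 3: merge (A,V) at d=4, Q=-79; branch lengths A→1/4, V→15/4; new cluster AV
  updated: d(AV,HK)=29/2, d(AV,QS)=21
step 4: merge (AV,HK) at d=29/2, Q=-237/4; branch lengths AV→47/8, HK→69/8; new cluster AHKV
  updated: d(AHKV,QS)=121/8
step 5: merge (AHKV,QS) at d=121/8; branch lengths AHKV→121/16, QS→121/16; new cluster AHKQSV
final tree: (((A:1/4,V:15/4):47/8,(H:17/12,K:31/12):69/8):121/16,(Q:83/8,S:45/8):121/16)
total length: 429/8

(((A:1/4,V:15/4):47/8,(H:17/12,K:31/12):69/8):121/16,(Q:83/8,S:45/8):121/16)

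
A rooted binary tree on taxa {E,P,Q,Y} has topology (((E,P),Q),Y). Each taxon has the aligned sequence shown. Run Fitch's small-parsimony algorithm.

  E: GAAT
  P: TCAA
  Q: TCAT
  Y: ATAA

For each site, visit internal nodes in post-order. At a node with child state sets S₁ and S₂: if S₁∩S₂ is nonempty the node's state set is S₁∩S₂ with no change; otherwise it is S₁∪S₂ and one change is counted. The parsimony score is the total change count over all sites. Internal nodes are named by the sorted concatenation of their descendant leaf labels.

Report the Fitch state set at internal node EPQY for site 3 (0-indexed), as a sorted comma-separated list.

A,T

EP@0: {G} ∪ {T} = {G,T} (union, +1)
EPQ@0: {G,T} ∩ {T} = {T} (intersection, +0)
EPQY@0: {T} ∪ {A} = {A,T} (union, +1)
EP@1: {A} ∪ {C} = {A,C} (union, +1)
EPQ@1: {A,C} ∩ {C} = {C} (intersection, +0)
EPQY@1: {C} ∪ {T} = {C,T} (union, +1)
EP@2: {A} ∩ {A} = {A} (intersection, +0)
EPQ@2: {A} ∩ {A} = {A} (intersection, +0)
EPQY@2: {A} ∩ {A} = {A} (intersection, +0)
EP@3: {T} ∪ {A} = {A,T} (union, +1)
EPQ@3: {A,T} ∩ {T} = {T} (intersection, +0)
EPQY@3: {T} ∪ {A} = {A,T} (union, +1)
per-site changes: [2, 2, 0, 2]; total = 6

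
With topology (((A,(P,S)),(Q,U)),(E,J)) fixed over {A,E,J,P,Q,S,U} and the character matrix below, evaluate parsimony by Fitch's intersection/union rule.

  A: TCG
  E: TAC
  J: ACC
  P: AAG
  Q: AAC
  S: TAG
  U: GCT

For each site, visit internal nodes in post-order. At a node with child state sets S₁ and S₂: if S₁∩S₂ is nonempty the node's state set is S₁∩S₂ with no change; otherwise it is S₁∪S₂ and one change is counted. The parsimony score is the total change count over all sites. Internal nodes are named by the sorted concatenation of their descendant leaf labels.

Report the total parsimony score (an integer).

9

[col 0] PS: children P:{A}, S:{T} ∪→ {A,T}; cost 1
[col 0] APS: children A:{T}, PS:{A,T} ∩→ {T}; cost 0
[col 0] QU: children Q:{A}, U:{G} ∪→ {A,G}; cost 1
[col 0] APQSU: children APS:{T}, QU:{A,G} ∪→ {A,G,T}; cost 1
[col 0] EJ: children E:{T}, J:{A} ∪→ {A,T}; cost 1
[col 0] AEJPQSU: children APQSU:{A,G,T}, EJ:{A,T} ∩→ {A,T}; cost 0
[col 1] PS: children P:{A}, S:{A} ∩→ {A}; cost 0
[col 1] APS: children A:{C}, PS:{A} ∪→ {A,C}; cost 1
[col 1] QU: children Q:{A}, U:{C} ∪→ {A,C}; cost 1
[col 1] APQSU: children APS:{A,C}, QU:{A,C} ∩→ {A,C}; cost 0
[col 1] EJ: children E:{A}, J:{C} ∪→ {A,C}; cost 1
[col 1] AEJPQSU: children APQSU:{A,C}, EJ:{A,C} ∩→ {A,C}; cost 0
[col 2] PS: children P:{G}, S:{G} ∩→ {G}; cost 0
[col 2] APS: children A:{G}, PS:{G} ∩→ {G}; cost 0
[col 2] QU: children Q:{C}, U:{T} ∪→ {C,T}; cost 1
[col 2] APQSU: children APS:{G}, QU:{C,T} ∪→ {C,G,T}; cost 1
[col 2] EJ: children E:{C}, J:{C} ∩→ {C}; cost 0
[col 2] AEJPQSU: children APQSU:{C,G,T}, EJ:{C} ∩→ {C}; cost 0
per-site changes: [4, 3, 2]; total = 9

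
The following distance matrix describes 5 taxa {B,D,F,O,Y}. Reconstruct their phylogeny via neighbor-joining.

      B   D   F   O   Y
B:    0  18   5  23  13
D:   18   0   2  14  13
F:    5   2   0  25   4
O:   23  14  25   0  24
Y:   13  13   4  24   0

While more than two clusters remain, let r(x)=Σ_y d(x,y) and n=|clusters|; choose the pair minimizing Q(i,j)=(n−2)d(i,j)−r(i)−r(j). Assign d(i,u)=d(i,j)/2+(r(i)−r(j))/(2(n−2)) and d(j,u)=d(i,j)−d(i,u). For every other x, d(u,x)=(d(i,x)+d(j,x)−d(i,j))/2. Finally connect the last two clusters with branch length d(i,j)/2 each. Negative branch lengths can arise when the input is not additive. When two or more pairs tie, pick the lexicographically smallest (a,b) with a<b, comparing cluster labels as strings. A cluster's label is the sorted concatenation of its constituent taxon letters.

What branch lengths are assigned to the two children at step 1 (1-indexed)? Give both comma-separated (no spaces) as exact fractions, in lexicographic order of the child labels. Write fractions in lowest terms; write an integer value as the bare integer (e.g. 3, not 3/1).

1/2,27/2

1. join D+O (d=14, Q=-91) ⇒ DO; edges |D|=1/2, |O|=27/2
  updated: d(B,DO)=27/2, d(DO,F)=13/2, d(DO,Y)=23/2
2. join B+F (d=5, Q=-37) ⇒ BF; edges |B|=13/2, |F|=-3/2
  updated: d(BF,DO)=15/2, d(BF,Y)=6
3. join BF+DO (d=15/2, Q=-25) ⇒ BDFO; edges |BF|=1, |DO|=13/2
  updated: d(BDFO,Y)=5
4. join BDFO+Y (d=5) ⇒ BDFOY; edges |BDFO|=5/2, |Y|=5/2
final tree: (((B:13/2,F:-3/2):1,(D:1/2,O:27/2):13/2):5/2,Y:5/2)
total length: 63/2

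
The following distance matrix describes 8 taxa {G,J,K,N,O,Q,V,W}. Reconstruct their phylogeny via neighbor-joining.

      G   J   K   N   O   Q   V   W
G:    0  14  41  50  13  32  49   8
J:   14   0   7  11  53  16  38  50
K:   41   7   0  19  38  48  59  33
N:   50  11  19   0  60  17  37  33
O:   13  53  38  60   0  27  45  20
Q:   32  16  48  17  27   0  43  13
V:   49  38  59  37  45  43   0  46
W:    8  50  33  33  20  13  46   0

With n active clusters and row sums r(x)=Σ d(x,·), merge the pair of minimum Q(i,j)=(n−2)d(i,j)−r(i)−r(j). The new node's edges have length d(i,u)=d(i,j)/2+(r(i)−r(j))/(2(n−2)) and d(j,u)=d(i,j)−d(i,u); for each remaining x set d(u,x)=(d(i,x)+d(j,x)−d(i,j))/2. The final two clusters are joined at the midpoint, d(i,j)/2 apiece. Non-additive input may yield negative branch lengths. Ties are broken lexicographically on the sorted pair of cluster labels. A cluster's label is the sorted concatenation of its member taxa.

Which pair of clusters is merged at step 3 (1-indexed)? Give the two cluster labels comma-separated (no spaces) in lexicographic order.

step 1: merge (J,K) at d=7, Q=-392; branch lengths J→-7/6, K→49/6; new cluster JK
  updated: d(G,JK)=24, d(JK,N)=23/2, d(JK,O)=42, d(JK,Q)=57/2, d(JK,V)=45, d(JK,W)=38
step 2: merge (JK,N) at d=23/2, Q=-340; branch lengths JK→19/5, N→77/10; new cluster JKN
  updated: d(G,JKN)=125/4, d(JKN,O)=181/4, d(JKN,Q)=17, d(JKN,V)=141/4, d(JKN,W)=119/4
step 3: merge (JKN,V) at d=141/4, Q=-943/4; branch lengths JKN→325/32, V→803/32; new cluster JKNV
  updated: d(G,JKNV)=45/2, d(JKNV,O)=55/2, d(JKNV,Q)=99/8, d(JKNV,W)=81/4
step 4: merge (JKNV,Q) at d=99/8, Q=-1039/8; branch lengths JKNV→283/48, Q→311/48; new cluster JKNQV
  updated: d(G,JKNQV)=337/16, d(JKNQV,O)=337/16, d(JKNQV,W)=167/16
step 5: merge (G,O) at d=13, Q=-561/8; branch lengths G→7/2, O→19/2; new cluster GO
  updated: d(GO,JKNQV)=233/16, d(GO,W)=15/2
step 6: merge (GO,JKNQV) at d=233/16, Q=-65/2; branch lengths GO→93/16, JKNQV→35/4; new cluster GJKNOQV
  updated: d(GJKNOQV,W)=27/16
step 7: merge (GJKNOQV,W) at d=27/16; branch lengths GJKNOQV→27/32, W→27/32; new cluster GJKNOQVW
final tree: (((G:7/2,O:19/2):93/16,((((J:-7/6,K:49/6):19/5,N:77/10):325/32,V:803/32):283/48,Q:311/48):35/4):27/32,W:27/32)
total length: 763/8

JKN,V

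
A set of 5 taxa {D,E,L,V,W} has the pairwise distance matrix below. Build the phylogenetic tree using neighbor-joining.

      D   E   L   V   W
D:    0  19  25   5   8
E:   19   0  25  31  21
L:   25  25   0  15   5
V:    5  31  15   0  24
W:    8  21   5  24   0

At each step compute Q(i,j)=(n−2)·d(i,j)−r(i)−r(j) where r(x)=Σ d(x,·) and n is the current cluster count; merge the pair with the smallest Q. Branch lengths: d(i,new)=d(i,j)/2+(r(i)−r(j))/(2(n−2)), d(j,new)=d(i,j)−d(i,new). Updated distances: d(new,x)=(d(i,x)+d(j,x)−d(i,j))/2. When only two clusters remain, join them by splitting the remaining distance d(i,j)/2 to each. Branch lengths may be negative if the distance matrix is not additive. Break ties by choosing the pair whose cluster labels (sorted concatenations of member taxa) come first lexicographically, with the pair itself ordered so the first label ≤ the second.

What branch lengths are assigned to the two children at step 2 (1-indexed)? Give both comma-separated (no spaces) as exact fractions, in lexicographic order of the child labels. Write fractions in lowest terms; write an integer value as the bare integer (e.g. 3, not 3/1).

15/2,15

iteration 1: select D,V (d=5, Q=-117); attach at lengths (-1/2, 11/2); label the merged cluster DV
  updated: d(DV,E)=45/2, d(DV,L)=35/2, d(DV,W)=27/2
iteration 2: select DV,E (d=45/2, Q=-77); attach at lengths (15/2, 15); label the merged cluster DEV
  updated: d(DEV,L)=10, d(DEV,W)=6
iteration 3: select DEV,L (d=10, Q=-21); attach at lengths (11/2, 9/2); label the merged cluster DELV
  updated: d(DELV,W)=1/2
iteration 4: select DELV,W (d=1/2); attach at lengths (1/4, 1/4); label the merged cluster DELVW
final tree: ((((D:-1/2,V:11/2):15/2,E:15):11/2,L:9/2):1/4,W:1/4)
total length: 38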